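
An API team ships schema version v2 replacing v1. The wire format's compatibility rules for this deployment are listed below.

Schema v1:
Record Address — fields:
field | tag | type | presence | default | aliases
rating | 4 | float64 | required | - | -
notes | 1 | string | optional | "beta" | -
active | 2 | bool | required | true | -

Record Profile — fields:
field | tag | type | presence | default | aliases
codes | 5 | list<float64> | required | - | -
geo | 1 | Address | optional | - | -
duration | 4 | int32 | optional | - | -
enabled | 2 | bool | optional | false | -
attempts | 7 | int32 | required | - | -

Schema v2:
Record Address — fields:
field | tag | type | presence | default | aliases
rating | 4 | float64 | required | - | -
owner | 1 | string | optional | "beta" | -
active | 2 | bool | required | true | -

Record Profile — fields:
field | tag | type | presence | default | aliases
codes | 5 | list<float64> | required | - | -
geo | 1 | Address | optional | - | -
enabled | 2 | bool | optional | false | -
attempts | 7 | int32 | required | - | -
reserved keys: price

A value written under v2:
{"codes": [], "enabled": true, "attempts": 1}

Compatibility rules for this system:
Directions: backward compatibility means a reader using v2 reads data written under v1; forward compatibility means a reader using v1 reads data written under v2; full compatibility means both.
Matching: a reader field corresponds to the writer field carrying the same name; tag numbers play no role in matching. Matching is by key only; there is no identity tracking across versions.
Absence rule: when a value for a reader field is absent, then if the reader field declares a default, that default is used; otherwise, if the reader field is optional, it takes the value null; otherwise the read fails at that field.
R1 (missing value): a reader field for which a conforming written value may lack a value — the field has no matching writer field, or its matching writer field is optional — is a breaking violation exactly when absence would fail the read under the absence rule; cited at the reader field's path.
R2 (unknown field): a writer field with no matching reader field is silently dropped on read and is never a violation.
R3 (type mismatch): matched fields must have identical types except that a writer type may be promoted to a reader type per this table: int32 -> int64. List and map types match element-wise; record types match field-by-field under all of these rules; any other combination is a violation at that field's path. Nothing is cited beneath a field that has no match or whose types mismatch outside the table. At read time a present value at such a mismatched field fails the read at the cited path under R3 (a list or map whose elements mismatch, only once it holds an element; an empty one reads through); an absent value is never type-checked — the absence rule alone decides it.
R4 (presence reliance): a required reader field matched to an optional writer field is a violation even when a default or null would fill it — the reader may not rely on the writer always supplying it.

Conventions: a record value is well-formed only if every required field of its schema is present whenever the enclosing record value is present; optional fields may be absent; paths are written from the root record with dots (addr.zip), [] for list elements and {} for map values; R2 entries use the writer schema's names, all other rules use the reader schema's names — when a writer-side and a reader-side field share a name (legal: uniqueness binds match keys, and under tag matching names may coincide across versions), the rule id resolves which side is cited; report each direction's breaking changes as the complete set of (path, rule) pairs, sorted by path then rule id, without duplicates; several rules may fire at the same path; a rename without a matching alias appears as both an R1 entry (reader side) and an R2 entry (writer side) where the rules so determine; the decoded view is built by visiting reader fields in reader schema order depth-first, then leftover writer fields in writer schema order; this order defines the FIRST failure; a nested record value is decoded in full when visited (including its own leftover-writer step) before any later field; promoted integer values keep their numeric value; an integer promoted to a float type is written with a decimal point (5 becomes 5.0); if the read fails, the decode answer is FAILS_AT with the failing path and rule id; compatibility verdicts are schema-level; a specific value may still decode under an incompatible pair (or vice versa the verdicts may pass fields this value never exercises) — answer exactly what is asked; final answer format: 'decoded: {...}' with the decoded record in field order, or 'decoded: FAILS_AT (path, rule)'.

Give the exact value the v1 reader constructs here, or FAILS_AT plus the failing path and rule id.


in Profile below, arrows point writer -> reader
migrating the Profile value to v1:
  codes := []
  geo := null (absent, optional -> null)
  duration := null (absent, optional -> null)
  enabled := true
  attempts := 1
  => decoded: {"codes": [], "geo": null, "duration": null, "enabled": true, "attempts": 1}
remaining Profile differences; none change what is asked:
  renamed field notes to owner in record Address -> fires no rule on Profile under this dialect and leaves the result unchanged
  removed field duration from record Profile -> fires no rule on Profile under this dialect and leaves the result unchanged

decoded: {"codes": [], "geo": null, "duration": null, "enabled": true, "attempts": 1}


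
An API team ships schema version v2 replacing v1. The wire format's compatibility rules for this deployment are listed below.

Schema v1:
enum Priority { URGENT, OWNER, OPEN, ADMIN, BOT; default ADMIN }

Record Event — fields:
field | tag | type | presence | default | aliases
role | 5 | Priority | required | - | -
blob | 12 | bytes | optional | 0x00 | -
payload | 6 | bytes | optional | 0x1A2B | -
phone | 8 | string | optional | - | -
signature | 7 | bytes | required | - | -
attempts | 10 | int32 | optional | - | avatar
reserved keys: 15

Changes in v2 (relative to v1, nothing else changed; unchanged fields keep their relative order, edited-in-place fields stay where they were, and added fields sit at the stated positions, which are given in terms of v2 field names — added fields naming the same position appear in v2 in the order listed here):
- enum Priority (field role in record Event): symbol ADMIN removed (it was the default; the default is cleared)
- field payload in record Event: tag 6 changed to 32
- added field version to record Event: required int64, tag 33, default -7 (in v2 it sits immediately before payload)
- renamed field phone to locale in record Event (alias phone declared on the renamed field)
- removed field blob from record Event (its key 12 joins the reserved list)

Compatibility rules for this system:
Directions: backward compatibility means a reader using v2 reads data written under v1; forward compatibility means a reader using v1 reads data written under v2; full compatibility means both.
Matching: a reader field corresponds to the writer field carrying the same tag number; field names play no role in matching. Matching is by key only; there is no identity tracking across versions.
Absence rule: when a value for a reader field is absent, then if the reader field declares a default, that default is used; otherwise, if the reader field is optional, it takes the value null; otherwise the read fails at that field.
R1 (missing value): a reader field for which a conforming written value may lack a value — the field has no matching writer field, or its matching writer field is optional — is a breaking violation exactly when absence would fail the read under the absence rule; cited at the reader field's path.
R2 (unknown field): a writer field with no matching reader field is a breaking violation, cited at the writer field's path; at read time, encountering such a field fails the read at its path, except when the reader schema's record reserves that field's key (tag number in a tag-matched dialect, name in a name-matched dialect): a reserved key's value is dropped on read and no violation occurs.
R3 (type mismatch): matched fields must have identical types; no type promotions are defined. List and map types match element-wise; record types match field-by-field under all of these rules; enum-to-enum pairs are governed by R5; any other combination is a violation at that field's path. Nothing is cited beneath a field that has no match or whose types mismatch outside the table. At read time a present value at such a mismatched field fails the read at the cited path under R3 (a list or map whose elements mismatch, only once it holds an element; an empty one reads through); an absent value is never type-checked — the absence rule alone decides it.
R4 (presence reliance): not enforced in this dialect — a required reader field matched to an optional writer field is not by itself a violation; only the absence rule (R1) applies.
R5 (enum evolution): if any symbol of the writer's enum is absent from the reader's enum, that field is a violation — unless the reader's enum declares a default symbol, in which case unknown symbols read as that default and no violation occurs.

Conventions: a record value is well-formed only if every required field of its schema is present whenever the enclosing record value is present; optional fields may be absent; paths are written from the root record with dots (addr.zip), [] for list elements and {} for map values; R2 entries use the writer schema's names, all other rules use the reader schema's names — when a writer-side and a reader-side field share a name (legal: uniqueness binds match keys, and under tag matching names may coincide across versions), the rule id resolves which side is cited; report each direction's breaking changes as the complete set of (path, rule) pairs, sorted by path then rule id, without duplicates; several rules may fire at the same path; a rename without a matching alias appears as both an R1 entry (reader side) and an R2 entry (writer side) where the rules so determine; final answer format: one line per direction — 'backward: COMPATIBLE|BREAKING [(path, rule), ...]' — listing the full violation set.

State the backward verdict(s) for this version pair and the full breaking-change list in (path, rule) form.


backward: BREAKING [(payload, R2), (role, R5)]

in Event below, arrows point writer -> reader
backward pass over Event, reader schema v2, writer schema v1:
  writer required, Priority -> Priority: reader role maps from writer role
  no writer field matches reader version
  no writer field matches reader payload
  writer optional, string -> string: reader locale maps from writer phone
  writer required, bytes -> bytes: reader signature maps from writer signature
  writer optional, int32 -> int32: reader attempts maps from writer attempts
  writer blob: unknown to reader
  writer payload: unknown to reader
  breaking: (payload, R2)
  breaking: (role, R5)
  => 2 violation(s): backward is BREAKING for Event
the other Event changes do not affect what is asked:
  added field version to record Event: required int64, tag 33, default -7 (in v2 it sits immediately before payload) -> fires only in the forward direction of Event, which is not asked here
  renamed field phone to locale in record Event (alias phone declared on the renamed field) -> inert for the asked Event verdict: nothing fires
  removed field blob from record Event (its key 12 joins the reserved list) -> inert for the asked Event verdict: nothing fires


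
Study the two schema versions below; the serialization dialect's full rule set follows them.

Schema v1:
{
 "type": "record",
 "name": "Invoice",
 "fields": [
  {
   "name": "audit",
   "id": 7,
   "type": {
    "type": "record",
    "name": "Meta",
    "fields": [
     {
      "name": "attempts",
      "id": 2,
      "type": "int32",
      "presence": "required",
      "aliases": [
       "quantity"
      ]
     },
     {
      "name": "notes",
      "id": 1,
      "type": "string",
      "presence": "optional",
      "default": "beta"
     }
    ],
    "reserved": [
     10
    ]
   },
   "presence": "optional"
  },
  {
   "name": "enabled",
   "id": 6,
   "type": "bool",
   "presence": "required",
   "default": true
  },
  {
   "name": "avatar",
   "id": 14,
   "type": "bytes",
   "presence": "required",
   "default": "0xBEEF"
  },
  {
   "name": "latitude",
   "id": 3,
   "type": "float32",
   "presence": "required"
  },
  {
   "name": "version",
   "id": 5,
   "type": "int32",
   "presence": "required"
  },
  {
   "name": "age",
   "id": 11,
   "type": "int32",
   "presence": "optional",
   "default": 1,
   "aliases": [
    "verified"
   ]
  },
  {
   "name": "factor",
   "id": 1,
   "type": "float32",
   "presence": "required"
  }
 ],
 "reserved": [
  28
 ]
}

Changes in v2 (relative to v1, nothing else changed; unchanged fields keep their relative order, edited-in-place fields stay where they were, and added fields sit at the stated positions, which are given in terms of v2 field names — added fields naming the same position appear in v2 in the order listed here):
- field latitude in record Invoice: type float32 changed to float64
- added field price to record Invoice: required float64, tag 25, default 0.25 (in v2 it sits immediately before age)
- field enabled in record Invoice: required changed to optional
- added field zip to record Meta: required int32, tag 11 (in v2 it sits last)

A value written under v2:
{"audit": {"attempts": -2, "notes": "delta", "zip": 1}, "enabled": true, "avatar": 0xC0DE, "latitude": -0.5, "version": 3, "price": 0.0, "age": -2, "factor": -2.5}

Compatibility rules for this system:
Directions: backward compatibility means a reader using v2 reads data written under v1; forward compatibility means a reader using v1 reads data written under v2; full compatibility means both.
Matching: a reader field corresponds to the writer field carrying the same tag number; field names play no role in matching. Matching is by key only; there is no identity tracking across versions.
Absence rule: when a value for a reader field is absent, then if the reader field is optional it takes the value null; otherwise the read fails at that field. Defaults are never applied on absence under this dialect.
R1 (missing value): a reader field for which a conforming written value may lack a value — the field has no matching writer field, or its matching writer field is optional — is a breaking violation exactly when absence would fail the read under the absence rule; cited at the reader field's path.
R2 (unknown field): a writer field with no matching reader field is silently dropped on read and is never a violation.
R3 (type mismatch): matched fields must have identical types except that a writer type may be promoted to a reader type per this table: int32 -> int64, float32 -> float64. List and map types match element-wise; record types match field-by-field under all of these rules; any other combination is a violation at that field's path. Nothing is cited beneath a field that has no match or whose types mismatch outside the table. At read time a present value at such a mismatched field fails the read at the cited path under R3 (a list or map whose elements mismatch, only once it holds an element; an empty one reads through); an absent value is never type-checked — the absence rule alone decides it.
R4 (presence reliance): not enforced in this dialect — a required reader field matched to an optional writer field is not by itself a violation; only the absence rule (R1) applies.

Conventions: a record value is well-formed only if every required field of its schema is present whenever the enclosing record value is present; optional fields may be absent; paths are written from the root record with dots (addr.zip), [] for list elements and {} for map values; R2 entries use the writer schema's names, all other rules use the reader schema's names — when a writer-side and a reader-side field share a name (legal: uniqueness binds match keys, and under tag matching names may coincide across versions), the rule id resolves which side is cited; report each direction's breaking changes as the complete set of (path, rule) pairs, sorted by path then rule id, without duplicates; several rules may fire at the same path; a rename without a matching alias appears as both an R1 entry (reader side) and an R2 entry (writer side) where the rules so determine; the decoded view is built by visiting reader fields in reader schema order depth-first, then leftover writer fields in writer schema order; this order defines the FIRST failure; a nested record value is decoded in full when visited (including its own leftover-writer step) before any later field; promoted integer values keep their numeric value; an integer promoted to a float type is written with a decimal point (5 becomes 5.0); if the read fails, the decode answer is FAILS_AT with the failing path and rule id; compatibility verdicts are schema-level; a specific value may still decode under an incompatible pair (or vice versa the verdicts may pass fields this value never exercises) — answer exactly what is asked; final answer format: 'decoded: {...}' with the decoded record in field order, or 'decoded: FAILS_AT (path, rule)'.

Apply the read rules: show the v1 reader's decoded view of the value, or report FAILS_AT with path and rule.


decoded: FAILS_AT (latitude, R3)

in Invoice below, arrows point writer -> reader
decode (reader v1):
  audit.attempts := -2
  audit.notes := "delta"
  writer audit.zip: no reader field; dropped
  enabled := true
  avatar := 0xC0DE
  read fails at latitude under R3
  => FAILS_AT (latitude, R3)
diffs on Invoice not affecting the asked answer:
  added field price to record Invoice: required float64, tag 25, default 0.25 (in v2 it sits immediately before age) -> shifts the Invoice verdicts, not this decode
  field enabled in record Invoice: required changed to optional -> shifts the Invoice verdicts, not this decode
  added field zip to record Meta: required int32, tag 11 (in v2 it sits last) -> shifts the Invoice verdicts, not this decode


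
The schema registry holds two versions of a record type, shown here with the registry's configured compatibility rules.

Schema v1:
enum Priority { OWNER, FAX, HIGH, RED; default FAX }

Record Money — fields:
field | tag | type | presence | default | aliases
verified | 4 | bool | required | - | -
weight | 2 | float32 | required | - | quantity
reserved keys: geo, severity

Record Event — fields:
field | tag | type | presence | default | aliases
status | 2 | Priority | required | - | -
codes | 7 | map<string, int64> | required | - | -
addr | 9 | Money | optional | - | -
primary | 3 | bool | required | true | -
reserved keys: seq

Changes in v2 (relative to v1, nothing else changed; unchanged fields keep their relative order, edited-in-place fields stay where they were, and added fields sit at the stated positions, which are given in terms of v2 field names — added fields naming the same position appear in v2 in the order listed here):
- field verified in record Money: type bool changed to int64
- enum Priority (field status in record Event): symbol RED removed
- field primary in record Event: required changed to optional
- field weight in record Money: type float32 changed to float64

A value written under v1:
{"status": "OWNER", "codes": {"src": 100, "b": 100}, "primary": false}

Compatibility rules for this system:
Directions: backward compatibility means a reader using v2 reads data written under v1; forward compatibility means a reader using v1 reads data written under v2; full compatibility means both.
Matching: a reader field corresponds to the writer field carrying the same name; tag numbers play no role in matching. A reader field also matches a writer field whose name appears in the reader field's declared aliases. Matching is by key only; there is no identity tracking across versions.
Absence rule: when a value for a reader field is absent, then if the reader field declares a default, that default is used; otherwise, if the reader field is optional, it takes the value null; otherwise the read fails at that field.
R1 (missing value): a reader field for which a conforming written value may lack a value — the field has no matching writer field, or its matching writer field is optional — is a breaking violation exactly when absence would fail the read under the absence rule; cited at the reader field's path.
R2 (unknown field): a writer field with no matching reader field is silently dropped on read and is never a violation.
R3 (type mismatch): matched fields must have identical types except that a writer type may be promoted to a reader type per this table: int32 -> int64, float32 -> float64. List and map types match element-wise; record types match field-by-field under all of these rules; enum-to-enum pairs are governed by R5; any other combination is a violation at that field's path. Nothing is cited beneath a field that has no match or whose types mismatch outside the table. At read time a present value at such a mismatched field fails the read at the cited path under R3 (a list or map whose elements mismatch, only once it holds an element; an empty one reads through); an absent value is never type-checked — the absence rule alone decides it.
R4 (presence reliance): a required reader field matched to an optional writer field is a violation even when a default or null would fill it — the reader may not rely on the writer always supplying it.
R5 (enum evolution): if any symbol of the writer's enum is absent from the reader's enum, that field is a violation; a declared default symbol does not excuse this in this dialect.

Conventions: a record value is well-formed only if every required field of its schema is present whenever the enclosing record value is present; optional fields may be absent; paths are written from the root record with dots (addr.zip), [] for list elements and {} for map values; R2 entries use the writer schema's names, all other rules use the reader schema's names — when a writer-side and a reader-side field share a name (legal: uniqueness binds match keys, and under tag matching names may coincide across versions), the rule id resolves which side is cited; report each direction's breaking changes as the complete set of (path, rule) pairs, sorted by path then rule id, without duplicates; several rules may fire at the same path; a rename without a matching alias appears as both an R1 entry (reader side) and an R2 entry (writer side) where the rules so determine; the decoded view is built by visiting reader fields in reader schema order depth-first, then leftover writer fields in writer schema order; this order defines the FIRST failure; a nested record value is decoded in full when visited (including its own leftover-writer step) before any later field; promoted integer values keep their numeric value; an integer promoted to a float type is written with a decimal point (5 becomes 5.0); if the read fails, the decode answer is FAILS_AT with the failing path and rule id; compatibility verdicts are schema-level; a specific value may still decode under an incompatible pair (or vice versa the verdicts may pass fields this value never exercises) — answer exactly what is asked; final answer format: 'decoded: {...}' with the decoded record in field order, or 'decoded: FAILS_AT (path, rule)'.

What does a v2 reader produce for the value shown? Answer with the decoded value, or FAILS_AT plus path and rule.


decoded: {"status": "OWNER", "codes": {"src": 100, "b": 100}, "addr": null, "primary": false}

arrows below run writer -> reader for Event
decoding the Event value with the v2 reader:
  status := "OWNER"
  codes := {"src": 100, "b": 100}
  addr := null (absent, optional -> null)
  primary := false
  => decoded: {"status": "OWNER", "codes": {"src": 100, "b": 100}, "addr": null, "primary": false}
diffs on Event not affecting the asked answer:
  field verified in record Money: type bool changed to int64 -> changes Event's schema-level verdicts only — the decode of this value is the same
  enum Priority (field status in record Event): symbol RED removed -> changes Event's schema-level verdicts only — the decode of this value is the same
  field primary in record Event: required changed to optional -> changes Event's schema-level verdicts only — the decode of this value is the same
  field weight in record Money: type float32 changed to float64 -> changes Event's schema-level verdicts only — the decode of this value is the same


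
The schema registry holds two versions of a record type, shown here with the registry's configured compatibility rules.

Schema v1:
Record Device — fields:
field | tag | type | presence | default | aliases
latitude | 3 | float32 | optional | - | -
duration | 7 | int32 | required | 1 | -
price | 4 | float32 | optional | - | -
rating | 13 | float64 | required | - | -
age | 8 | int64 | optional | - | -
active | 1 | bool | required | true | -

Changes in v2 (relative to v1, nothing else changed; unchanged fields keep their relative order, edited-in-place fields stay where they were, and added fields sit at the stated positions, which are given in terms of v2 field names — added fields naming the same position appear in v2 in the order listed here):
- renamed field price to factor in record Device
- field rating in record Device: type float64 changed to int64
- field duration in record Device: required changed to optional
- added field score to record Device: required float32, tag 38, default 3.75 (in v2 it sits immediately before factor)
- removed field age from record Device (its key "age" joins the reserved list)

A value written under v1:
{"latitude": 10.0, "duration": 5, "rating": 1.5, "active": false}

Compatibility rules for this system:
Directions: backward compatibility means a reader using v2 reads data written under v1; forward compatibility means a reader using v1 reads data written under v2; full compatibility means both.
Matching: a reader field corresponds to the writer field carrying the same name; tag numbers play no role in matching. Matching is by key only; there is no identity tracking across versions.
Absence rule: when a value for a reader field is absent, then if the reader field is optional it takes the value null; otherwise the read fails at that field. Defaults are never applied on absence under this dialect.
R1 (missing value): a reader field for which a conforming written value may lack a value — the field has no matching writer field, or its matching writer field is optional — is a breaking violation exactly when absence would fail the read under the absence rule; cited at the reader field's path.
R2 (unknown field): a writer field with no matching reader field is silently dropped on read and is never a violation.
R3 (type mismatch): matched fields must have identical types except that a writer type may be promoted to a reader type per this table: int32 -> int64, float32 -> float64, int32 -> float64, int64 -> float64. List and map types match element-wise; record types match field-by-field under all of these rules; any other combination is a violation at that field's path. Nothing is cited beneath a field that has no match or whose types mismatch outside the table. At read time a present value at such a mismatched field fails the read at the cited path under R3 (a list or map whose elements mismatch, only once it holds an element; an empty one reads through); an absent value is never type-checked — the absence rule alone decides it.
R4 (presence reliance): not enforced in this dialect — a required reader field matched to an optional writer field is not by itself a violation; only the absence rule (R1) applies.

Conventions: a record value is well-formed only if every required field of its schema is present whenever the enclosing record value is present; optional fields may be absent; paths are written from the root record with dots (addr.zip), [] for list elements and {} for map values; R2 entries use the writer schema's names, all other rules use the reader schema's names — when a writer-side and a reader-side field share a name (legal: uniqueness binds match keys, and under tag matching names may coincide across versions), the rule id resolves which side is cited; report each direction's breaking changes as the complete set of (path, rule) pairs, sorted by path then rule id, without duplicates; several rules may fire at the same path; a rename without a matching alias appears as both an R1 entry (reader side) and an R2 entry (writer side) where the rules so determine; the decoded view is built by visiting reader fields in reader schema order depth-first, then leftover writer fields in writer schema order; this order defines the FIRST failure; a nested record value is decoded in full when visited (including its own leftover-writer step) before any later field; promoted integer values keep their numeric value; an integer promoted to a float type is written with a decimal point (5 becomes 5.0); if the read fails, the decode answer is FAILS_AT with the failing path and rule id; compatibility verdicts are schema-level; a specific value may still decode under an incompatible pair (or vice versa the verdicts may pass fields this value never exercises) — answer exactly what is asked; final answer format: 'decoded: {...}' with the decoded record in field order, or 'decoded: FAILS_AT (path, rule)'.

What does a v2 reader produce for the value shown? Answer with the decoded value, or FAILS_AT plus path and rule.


decoded: FAILS_AT (score, R1)

each type pair in Device: writer, then reader
migrating the Device value to v2:
  latitude := 10.0
  duration := 5
  read fails at score under R1 (no fill)
  => FAILS_AT (score, R1)
checking off the Device differences that do not matter here:
  renamed field price to factor in record Device -> no rule fires on it and the decoded Device view is identical with or without it
  field rating in record Device: type float64 changed to int64 -> matters for Device compatibility verdicts, not for this value's decode
  field duration in record Device: required changed to optional -> matters for Device compatibility verdicts, not for this value's decode
  removed field age from record Device (its key "age" joins the reserved list) -> no rule fires on it and the decoded Device view is identical with or without it


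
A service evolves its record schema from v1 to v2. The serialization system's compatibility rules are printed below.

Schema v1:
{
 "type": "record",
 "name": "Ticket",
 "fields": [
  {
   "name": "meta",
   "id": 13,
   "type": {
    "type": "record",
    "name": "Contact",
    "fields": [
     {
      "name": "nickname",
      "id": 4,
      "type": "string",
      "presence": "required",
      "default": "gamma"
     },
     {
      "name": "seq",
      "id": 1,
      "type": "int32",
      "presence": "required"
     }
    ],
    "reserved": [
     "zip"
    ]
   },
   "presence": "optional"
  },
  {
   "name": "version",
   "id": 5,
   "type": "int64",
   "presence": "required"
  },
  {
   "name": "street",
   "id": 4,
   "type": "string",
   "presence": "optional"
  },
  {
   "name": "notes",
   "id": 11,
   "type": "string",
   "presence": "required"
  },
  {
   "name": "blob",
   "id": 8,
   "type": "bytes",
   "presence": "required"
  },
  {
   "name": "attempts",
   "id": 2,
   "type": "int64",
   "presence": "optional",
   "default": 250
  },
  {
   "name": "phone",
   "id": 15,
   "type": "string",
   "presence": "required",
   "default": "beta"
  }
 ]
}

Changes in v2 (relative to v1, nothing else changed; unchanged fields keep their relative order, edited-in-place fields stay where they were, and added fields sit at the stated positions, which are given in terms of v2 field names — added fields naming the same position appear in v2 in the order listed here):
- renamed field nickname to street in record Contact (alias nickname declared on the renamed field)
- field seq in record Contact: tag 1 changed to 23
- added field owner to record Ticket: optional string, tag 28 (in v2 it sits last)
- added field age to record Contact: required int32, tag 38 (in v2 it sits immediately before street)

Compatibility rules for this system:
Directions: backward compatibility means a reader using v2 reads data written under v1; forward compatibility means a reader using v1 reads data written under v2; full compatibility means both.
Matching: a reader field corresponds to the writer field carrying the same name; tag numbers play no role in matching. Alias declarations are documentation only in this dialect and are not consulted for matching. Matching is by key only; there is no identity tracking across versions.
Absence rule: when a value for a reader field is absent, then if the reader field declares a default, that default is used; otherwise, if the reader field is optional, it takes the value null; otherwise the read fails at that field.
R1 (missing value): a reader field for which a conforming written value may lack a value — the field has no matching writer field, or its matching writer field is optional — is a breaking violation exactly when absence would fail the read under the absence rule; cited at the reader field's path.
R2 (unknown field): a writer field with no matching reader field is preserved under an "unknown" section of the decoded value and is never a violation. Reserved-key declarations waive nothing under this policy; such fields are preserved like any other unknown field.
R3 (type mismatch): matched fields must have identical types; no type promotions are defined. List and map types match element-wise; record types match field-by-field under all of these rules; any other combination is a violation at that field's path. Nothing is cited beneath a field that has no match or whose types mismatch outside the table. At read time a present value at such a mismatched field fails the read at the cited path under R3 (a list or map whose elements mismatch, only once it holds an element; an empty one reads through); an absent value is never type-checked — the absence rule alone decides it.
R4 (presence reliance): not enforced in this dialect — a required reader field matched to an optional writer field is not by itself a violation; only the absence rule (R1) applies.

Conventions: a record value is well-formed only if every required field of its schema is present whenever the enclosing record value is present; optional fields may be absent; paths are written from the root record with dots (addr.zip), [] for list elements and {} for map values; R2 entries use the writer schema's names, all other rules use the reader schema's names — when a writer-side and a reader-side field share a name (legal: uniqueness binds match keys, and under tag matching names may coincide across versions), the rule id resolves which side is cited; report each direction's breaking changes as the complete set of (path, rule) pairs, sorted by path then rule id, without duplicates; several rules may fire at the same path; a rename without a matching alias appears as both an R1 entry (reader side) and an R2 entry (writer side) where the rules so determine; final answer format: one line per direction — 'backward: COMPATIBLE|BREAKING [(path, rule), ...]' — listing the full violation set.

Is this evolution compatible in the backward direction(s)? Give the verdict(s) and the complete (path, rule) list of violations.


backward: BREAKING [(meta.age, R1)]

arrows below run writer -> reader for Ticket
backward pass over Ticket, reader schema v2, writer schema v1:
  meta: paired with writer meta (Contact -> Contact; writer optional)
  version: paired with writer version (int64 -> int64; writer required)
  street: paired with writer street (string -> string; writer optional)
  notes: paired with writer notes (string -> string; writer required)
  blob: paired with writer blob (bytes -> bytes; writer required)
  attempts: paired with writer attempts (int64 -> int64; writer optional)
  phone: paired with writer phone (string -> string; writer required)
  owner: no writer match
  meta.age: no writer match
  meta.street: no writer match
  meta.seq: paired with writer meta.seq (int32 -> int32; writer required)
  meta.nickname (writer side), unknown to reader
  breaking: (meta.age, R1)
  => 1 violation(s): backward is BREAKING for Ticket
remaining Ticket differences; none change what is asked:
  renamed field nickname to street in record Contact (alias nickname declared on the renamed field) -> fires no rule on Ticket, leaving the asked answer as it is
  field seq in record Contact: tag 1 changed to 23 -> fires no rule on Ticket, leaving the asked answer as it is
  added field owner to record Ticket: optional string, tag 28 (in v2 it sits last) -> fires no rule on Ticket, leaving the asked answer as it is


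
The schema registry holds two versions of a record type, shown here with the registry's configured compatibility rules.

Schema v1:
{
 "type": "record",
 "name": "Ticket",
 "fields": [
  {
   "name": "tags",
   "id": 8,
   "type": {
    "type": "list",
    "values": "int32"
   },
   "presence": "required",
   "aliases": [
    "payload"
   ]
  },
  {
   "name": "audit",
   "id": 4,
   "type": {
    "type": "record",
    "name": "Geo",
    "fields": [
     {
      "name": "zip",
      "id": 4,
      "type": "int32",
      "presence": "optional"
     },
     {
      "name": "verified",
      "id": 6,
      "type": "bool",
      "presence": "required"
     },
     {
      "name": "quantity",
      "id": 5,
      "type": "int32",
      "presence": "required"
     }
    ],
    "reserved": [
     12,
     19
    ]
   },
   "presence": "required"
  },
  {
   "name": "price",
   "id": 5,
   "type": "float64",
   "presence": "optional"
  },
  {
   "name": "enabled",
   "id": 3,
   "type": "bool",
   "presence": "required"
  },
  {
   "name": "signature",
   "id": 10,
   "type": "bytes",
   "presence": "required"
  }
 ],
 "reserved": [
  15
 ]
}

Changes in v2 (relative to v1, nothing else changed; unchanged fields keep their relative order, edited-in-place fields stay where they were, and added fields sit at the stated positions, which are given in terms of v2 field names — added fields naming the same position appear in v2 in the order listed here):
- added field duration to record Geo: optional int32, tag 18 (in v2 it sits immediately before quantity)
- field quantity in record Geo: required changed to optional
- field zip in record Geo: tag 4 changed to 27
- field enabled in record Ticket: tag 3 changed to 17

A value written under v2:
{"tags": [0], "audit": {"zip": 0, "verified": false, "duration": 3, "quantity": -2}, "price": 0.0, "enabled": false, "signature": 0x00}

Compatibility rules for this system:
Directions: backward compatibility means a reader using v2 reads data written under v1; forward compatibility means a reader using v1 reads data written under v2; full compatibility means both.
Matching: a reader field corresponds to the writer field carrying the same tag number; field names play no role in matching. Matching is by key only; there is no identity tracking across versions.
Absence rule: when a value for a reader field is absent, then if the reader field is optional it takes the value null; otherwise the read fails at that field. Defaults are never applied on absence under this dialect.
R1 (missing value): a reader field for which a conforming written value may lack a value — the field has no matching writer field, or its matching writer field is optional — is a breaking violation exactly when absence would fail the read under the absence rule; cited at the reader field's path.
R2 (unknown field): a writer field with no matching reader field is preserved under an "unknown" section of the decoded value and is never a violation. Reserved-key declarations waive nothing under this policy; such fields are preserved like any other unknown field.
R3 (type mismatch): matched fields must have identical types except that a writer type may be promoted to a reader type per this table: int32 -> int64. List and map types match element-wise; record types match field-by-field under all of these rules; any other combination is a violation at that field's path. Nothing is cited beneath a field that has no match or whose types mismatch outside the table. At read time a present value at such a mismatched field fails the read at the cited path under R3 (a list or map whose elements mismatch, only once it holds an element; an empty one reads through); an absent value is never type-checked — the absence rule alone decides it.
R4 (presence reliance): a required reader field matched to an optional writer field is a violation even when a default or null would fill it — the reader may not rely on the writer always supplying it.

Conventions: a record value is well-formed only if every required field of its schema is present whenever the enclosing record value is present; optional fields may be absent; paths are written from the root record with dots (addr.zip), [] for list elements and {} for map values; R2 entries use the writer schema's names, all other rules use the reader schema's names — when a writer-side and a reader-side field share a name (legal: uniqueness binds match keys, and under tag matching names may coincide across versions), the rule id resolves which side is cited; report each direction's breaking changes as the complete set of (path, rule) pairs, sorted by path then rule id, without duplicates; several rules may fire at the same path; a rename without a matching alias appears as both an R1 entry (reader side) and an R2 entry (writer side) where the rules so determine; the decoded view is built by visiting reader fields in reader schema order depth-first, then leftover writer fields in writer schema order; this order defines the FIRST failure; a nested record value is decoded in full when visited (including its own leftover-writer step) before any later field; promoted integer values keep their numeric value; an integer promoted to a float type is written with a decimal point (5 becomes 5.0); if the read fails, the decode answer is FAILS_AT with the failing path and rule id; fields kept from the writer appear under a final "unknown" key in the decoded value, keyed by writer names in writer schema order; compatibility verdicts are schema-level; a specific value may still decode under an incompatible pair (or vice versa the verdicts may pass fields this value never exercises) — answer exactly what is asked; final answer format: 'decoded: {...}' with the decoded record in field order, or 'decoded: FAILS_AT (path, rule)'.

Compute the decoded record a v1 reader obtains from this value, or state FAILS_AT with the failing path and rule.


in Ticket below, arrows point writer -> reader
decoding the Ticket value with the v1 reader:
  tags := [0]
  audit.zip := null (not supplied -> null)
  audit.verified := false
  audit.quantity := -2
  writer audit.zip: kept under "unknown"
  writer audit.duration: kept under "unknown"
  price := 0.0
  read fails at enabled under R1 (no fill)
  => FAILS_AT (enabled, R1)
the other Ticket changes do not affect what is asked:
  added field duration to record Geo: optional int32, tag 18 (in v2 it sits immediately before quantity) -> fires no rule on Ticket under this dialect and leaves the result unchanged
  field quantity in record Geo: required changed to optional -> changes Ticket's schema-level verdicts only — the decode of this value is the same
  field zip in record Geo: tag 4 changed to 27 -> fires no rule on Ticket under this dialect and leaves the result unchanged

decoded: FAILS_AT (enabled, R1)
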